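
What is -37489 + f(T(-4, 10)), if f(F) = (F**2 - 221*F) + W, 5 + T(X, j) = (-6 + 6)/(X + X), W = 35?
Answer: -36324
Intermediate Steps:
T(X, j) = -5 (T(X, j) = -5 + (-6 + 6)/(X + X) = -5 + 0/((2*X)) = -5 + 0*(1/(2*X)) = -5 + 0 = -5)
f(F) = 35 + F**2 - 221*F (f(F) = (F**2 - 221*F) + 35 = 35 + F**2 - 221*F)
-37489 + f(T(-4, 10)) = -37489 + (35 + (-5)**2 - 221*(-5)) = -37489 + (35 + 25 + 1105) = -37489 + 1165 = -36324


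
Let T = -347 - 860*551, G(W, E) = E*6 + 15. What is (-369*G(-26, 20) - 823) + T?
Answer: -524845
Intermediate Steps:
G(W, E) = 15 + 6*E (G(W, E) = 6*E + 15 = 15 + 6*E)
T = -474207 (T = -347 - 473860 = -474207)
(-369*G(-26, 20) - 823) + T = (-369*(15 + 6*20) - 823) - 474207 = (-369*(15 + 120) - 823) - 474207 = (-369*135 - 823) - 474207 = (-49815 - 823) - 474207 = -50638 - 474207 = -524845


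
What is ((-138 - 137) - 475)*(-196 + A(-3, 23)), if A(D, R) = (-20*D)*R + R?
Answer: -905250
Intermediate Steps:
A(D, R) = R - 20*D*R (A(D, R) = -20*D*R + R = R - 20*D*R)
((-138 - 137) - 475)*(-196 + A(-3, 23)) = ((-138 - 137) - 475)*(-196 + 23*(1 - 20*(-3))) = (-275 - 475)*(-196 + 23*(1 + 60)) = -750*(-196 + 23*61) = -750*(-196 + 1403) = -750*1207 = -905250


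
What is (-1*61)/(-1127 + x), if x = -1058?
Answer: 61/2185 ≈ 0.027918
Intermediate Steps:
(-1*61)/(-1127 + x) = (-1*61)/(-1127 - 1058) = -61/(-2185) = -61*(-1/2185) = 61/2185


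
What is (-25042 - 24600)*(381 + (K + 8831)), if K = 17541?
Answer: -1328072426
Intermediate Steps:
(-25042 - 24600)*(381 + (K + 8831)) = (-25042 - 24600)*(381 + (17541 + 8831)) = -49642*(381 + 26372) = -49642*26753 = -1328072426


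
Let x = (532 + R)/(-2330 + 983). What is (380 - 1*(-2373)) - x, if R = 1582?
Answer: 3710405/1347 ≈ 2754.6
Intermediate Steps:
x = -2114/1347 (x = (532 + 1582)/(-2330 + 983) = 2114/(-1347) = 2114*(-1/1347) = -2114/1347 ≈ -1.5694)
(380 - 1*(-2373)) - x = (380 - 1*(-2373)) - 1*(-2114/1347) = (380 + 2373) + 2114/1347 = 2753 + 2114/1347 = 3710405/1347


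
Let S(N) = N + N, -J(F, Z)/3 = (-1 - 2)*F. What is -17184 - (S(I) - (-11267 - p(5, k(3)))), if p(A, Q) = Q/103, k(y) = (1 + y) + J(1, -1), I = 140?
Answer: -2959306/103 ≈ -28731.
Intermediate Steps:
J(F, Z) = 9*F (J(F, Z) = -3*(-1 - 2)*F = -(-9)*F = 9*F)
S(N) = 2*N
k(y) = 10 + y (k(y) = (1 + y) + 9*1 = (1 + y) + 9 = 10 + y)
p(A, Q) = Q/103 (p(A, Q) = Q*(1/103) = Q/103)
-17184 - (S(I) - (-11267 - p(5, k(3)))) = -17184 - (2*140 - (-11267 - (10 + 3)/103)) = -17184 - (280 - (-11267 - 13/103)) = -17184 - (280 - 1*(-1160514/103)) = -17184 - (280 + 1160514/103) = -17184 - 1*1189354/103 = -17184 - 1189354/103 = -2959306/103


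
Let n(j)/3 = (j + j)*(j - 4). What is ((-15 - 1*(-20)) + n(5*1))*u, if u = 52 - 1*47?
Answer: 175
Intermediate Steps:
n(j) = 6*j*(-4 + j) (n(j) = 3*((j + j)*(j - 4)) = 3*((2*j)*(-4 + j)) = 3*(2*j*(-4 + j)) = 6*j*(-4 + j))
u = 5 (u = 52 - 47 = 5)
((-15 - 1*(-20)) + n(5*1))*u = ((-15 - 1*(-20)) + 6*(5*1)*(-4 + 5*1))*5 = ((-15 + 20) + 6*5*(-4 + 5))*5 = (5 + 6*5*1)*5 = (5 + 30)*5 = 35*5 = 175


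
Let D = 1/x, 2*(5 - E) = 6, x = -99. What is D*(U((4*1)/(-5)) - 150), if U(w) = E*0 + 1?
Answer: 149/99 ≈ 1.5051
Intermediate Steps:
E = 2 (E = 5 - ½*6 = 5 - 3 = 2)
U(w) = 1 (U(w) = 2*0 + 1 = 0 + 1 = 1)
D = -1/99 (D = 1/(-99) = -1/99 ≈ -0.010101)
D*(U((4*1)/(-5)) - 150) = -(1 - 150)/99 = -1/99*(-149) = 149/99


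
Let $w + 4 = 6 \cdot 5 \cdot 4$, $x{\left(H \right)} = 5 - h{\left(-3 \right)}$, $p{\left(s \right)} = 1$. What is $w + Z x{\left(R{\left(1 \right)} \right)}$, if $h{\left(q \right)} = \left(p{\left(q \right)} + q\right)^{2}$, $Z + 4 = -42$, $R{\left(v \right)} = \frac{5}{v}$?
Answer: $70$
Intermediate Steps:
$Z = -46$ ($Z = -4 - 42 = -46$)
$h{\left(q \right)} = \left(1 + q\right)^{2}$
$x{\left(H \right)} = 1$ ($x{\left(H \right)} = 5 - \left(1 - 3\right)^{2} = 5 - \left(-2\right)^{2} = 5 - 4 = 1$)
$w = 116$ ($w = -4 + 6 \cdot 5 \cdot 4 = -4 + 30 \cdot 4 = -4 + 120 = 116$)
$w + Z x{\left(R{\left(1 \right)} \right)} = 116 - 46 = 70$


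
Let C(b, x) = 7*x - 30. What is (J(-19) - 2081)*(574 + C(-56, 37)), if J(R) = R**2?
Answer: -1381160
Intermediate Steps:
C(b, x) = -30 + 7*x
(J(-19) - 2081)*(574 + C(-56, 37)) = ((-19)**2 - 2081)*(574 + (-30 + 7*37)) = (361 - 2081)*(574 + (-30 + 259)) = -1720*(574 + 229) = -1720*803 = -1381160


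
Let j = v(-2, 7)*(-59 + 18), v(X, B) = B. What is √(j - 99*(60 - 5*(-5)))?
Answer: I*√8702 ≈ 93.285*I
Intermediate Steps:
j = -287 (j = 7*(-59 + 18) = 7*(-41) = -287)
√(j - 99*(60 - 5*(-5))) = √(-287 - 99*(60 - 5*(-5))) = √(-287 - 99*(60 + 25)) = √(-287 - 99*85) = √(-287 - 8415) = √(-8702) = I*√8702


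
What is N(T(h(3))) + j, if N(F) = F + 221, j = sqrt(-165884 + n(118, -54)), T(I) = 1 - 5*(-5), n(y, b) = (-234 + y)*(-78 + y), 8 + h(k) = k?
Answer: 247 + 2*I*sqrt(42631) ≈ 247.0 + 412.95*I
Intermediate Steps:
h(k) = -8 + k
T(I) = 26 (T(I) = 1 + 25 = 26)
j = 2*I*sqrt(42631) (j = sqrt(-165884 + (18252 + 118**2 - 312*118)) = sqrt(-165884 + (18252 + 13924 - 36816)) = sqrt(-165884 - 4640) = sqrt(-170524) = 2*I*sqrt(42631) ≈ 412.95*I)
N(F) = 221 + F
N(T(h(3))) + j = (221 + 26) + 2*I*sqrt(42631) = 247 + 2*I*sqrt(42631)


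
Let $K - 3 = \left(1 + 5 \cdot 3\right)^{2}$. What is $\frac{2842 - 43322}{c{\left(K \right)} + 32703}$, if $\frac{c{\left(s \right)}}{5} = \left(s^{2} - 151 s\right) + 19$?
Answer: $- \frac{20240}{86329} \approx -0.23445$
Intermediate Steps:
$K = 259$ ($K = 3 + \left(1 + 5 \cdot 3\right)^{2} = 3 + \left(1 + 15\right)^{2} = 3 + 16^{2} = 3 + 256 = 259$)
$c{\left(s \right)} = 95 - 755 s + 5 s^{2}$ ($c{\left(s \right)} = 5 \left(\left(s^{2} - 151 s\right) + 19\right) = 5 \left(19 + s^{2} - 151 s\right) = 95 - 755 s + 5 s^{2}$)
$\frac{2842 - 43322}{c{\left(K \right)} + 32703} = \frac{2842 - 43322}{\left(95 - 195545 + 5 \cdot 259^{2}\right) + 32703} = - \frac{40480}{\left(95 - 195545 + 5 \cdot 67081\right) + 32703} = - \frac{40480}{\left(95 - 195545 + 335405\right) + 32703} = - \frac{40480}{139955 + 32703} = - \frac{40480}{172658} = \left(-40480\right) \frac{1}{172658} = - \frac{20240}{86329}$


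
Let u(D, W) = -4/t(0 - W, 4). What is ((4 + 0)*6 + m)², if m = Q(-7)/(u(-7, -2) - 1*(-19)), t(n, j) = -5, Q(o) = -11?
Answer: 44521/81 ≈ 549.64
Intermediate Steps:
u(D, W) = ⅘ (u(D, W) = -4/(-5) = -4*(-⅕) = ⅘)
m = -5/9 (m = -11/(⅘ - 1*(-19)) = -11/(⅘ + 19) = -11/99/5 = -11*5/99 = -5/9 ≈ -0.55556)
((4 + 0)*6 + m)² = ((4 + 0)*6 - 5/9)² = (4*6 - 5/9)² = (24 - 5/9)² = (211/9)² = 44521/81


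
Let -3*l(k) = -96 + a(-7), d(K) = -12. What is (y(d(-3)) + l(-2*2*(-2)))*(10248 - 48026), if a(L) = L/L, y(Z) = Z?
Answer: -2228902/3 ≈ -7.4297e+5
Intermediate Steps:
a(L) = 1
l(k) = 95/3 (l(k) = -(-96 + 1)/3 = -⅓*(-95) = 95/3)
(y(d(-3)) + l(-2*2*(-2)))*(10248 - 48026) = (-12 + 95/3)*(10248 - 48026) = (59/3)*(-37778) = -2228902/3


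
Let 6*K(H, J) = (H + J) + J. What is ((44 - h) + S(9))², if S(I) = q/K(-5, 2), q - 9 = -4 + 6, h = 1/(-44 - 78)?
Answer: 7198489/14884 ≈ 483.64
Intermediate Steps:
h = -1/122 (h = 1/(-122) = -1/122 ≈ -0.0081967)
K(H, J) = J/3 + H/6 (K(H, J) = ((H + J) + J)/6 = (H + 2*J)/6 = J/3 + H/6)
q = 11 (q = 9 + (-4 + 6) = 9 + 2 = 11)
S(I) = -66 (S(I) = 11/((⅓)*2 + (⅙)*(-5)) = 11/(⅔ - ⅚) = 11/(-⅙) = 11*(-6) = -66)
((44 - h) + S(9))² = ((44 - 1*(-1/122)) - 66)² = ((44 + 1/122) - 66)² = (5369/122 - 66)² = (-2683/122)² = 7198489/14884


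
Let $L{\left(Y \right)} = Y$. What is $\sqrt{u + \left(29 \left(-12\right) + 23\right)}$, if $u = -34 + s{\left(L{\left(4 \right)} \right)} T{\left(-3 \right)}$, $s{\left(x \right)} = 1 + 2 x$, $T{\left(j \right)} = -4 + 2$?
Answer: $i \sqrt{377} \approx 19.417 i$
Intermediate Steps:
$T{\left(j \right)} = -2$
$u = -52$ ($u = -34 + \left(1 + 2 \cdot 4\right) \left(-2\right) = -34 + \left(1 + 8\right) \left(-2\right) = -34 + 9 \left(-2\right) = -34 - 18 = -52$)
$\sqrt{u + \left(29 \left(-12\right) + 23\right)} = \sqrt{-52 + \left(29 \left(-12\right) + 23\right)} = \sqrt{-52 + \left(-348 + 23\right)} = \sqrt{-52 - 325} = \sqrt{-377} = i \sqrt{377}$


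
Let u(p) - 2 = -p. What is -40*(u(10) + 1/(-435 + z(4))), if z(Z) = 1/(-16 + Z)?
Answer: 1671200/5221 ≈ 320.09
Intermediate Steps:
u(p) = 2 - p
-40*(u(10) + 1/(-435 + z(4))) = -40*((2 - 1*10) + 1/(-435 + 1/(-16 + 4))) = -40*((2 - 10) + 1/(-435 + 1/(-12))) = -40*(-8 + 1/(-435 - 1/12)) = -40*(-8 + 1/(-5221/12)) = -40*(-8 - 12/5221) = -40*(-41780/5221) = 1671200/5221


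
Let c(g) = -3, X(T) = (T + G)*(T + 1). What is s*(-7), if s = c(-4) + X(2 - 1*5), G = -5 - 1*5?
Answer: -161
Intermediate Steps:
G = -10 (G = -5 - 5 = -10)
X(T) = (1 + T)*(-10 + T) (X(T) = (T - 10)*(T + 1) = (-10 + T)*(1 + T) = (1 + T)*(-10 + T))
s = 23 (s = -3 + (-10 + (2 - 1*5)**2 - 9*(2 - 1*5)) = -3 + (-10 + (2 - 5)**2 - 9*(2 - 5)) = -3 + (-10 + (-3)**2 - 9*(-3)) = -3 + (-10 + 9 + 27) = -3 + 26 = 23)
s*(-7) = 23*(-7) = -161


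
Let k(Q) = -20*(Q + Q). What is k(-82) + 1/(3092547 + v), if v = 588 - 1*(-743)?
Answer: 10147919841/3093878 ≈ 3280.0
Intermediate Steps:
k(Q) = -40*Q
v = 1331 (v = 588 + 743 = 1331)
k(-82) + 1/(3092547 + v) = -40*(-82) + 1/(3092547 + 1331) = 3280 + 1/3093878 = 10147919841/3093878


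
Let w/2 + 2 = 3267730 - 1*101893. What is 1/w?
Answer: 1/6331670 ≈ 1.5794e-7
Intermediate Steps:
w = 6331670 (w = -4 + 2*(3267730 - 1*101893) = -4 + 2*(3267730 - 101893) = -4 + 2*3165837 = -4 + 6331674 = 6331670)
1/w = 1/6331670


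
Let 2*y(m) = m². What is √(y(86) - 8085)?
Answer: I*√4387 ≈ 66.234*I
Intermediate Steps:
y(m) = m²/2
√(y(86) - 8085) = √((½)*86² - 8085) = √((½)*7396 - 8085) = √(3698 - 8085) = √(-4387) = I*√4387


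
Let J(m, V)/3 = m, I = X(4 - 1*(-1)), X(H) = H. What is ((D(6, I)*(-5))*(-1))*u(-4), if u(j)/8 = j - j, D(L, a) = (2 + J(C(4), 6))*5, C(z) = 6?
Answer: 0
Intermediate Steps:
I = 5 (I = 4 - 1*(-1) = 4 + 1 = 5)
J(m, V) = 3*m
D(L, a) = 100 (D(L, a) = (2 + 3*6)*5 = (2 + 18)*5 = 20*5 = 100)
u(j) = 0 (u(j) = 8*(j - j) = 8*0 = 0)
((D(6, I)*(-5))*(-1))*u(-4) = ((100*(-5))*(-1))*0 = -500*(-1)*0 = 500*0 = 0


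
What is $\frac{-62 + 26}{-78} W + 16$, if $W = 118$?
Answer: $\frac{916}{13} \approx 70.462$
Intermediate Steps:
$\frac{-62 + 26}{-78} W + 16 = \frac{-62 + 26}{-78} \cdot 118 + 16 = \left(-36\right) \left(- \frac{1}{78}\right) 118 + 16 = \frac{6}{13} \cdot 118 + 16 = \frac{708}{13} + 16 = \frac{916}{13}$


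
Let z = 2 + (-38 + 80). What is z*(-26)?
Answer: -1144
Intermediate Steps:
z = 44 (z = 2 + 42 = 44)
z*(-26) = 44*(-26) = -1144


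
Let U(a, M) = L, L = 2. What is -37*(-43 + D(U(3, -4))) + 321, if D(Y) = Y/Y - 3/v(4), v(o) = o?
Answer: 7611/4 ≈ 1902.8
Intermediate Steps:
U(a, M) = 2
D(Y) = 1/4 (D(Y) = Y/Y - 3/4 = 1 - 3*1/4 = 1 - 3/4 = 1/4)
-37*(-43 + D(U(3, -4))) + 321 = -37*(-43 + 1/4) + 321 = -37*(-171/4) + 321 = 6327/4 + 321 = 7611/4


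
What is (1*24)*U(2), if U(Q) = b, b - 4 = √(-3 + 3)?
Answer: 96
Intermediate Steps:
b = 4 (b = 4 + √(-3 + 3) = 4 + √0 = 4 + 0 = 4)
U(Q) = 4
(1*24)*U(2) = (1*24)*4 = 24*4 = 96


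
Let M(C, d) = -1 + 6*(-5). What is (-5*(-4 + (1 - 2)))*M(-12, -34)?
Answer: -775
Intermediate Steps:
M(C, d) = -31 (M(C, d) = -1 - 30 = -31)
(-5*(-4 + (1 - 2)))*M(-12, -34) = -5*(-4 + (1 - 2))*(-31) = -5*(-4 - 1)*(-31) = -5*(-5)*(-31) = 25*(-31) = -775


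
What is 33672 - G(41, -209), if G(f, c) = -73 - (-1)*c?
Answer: 33954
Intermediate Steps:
G(f, c) = -73 + c
33672 - G(41, -209) = 33672 - (-73 - 209) = 33672 - 1*(-282) = 33672 + 282 = 33954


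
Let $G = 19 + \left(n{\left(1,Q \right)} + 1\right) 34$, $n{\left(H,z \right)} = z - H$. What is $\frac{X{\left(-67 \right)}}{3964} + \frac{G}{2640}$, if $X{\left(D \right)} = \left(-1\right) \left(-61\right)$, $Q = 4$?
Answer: $\frac{38773}{523248} \approx 0.074101$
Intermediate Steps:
$X{\left(D \right)} = 61$
$G = 155$ ($G = 19 + \left(\left(4 - 1\right) + 1\right) 34 = 19 + \left(3 + 1\right) 34 = 19 + 4 \cdot 34 = 19 + 136 = 155$)
$\frac{X{\left(-67 \right)}}{3964} + \frac{G}{2640} = \frac{61}{3964} + \frac{155}{2640} = 61 \cdot \frac{1}{3964} + 155 \cdot \frac{1}{2640} = \frac{61}{3964} + \frac{31}{528} = \frac{38773}{523248}$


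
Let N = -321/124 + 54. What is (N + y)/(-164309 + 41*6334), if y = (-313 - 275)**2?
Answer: 14292877/3942580 ≈ 3.6253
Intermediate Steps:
y = 345744 (y = (-588)**2 = 345744)
N = 6375/124 (N = (1/124)*(-321) + 54 = -321/124 + 54 = 6375/124 ≈ 51.411)
(N + y)/(-164309 + 41*6334) = (6375/124 + 345744)/(-164309 + 41*6334) = 42878631/(124*(-164309 + 259694)) = (42878631/124)/95385 = (42878631/124)*(1/95385) = 14292877/3942580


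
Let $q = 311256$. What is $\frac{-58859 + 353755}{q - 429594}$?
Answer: $- \frac{147448}{59169} \approx -2.492$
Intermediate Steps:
$\frac{-58859 + 353755}{q - 429594} = \frac{-58859 + 353755}{311256 - 429594} = \frac{294896}{-118338} = 294896 \left(- \frac{1}{118338}\right) = - \frac{147448}{59169}$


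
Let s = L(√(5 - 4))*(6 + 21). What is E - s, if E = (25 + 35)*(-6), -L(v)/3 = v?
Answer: -279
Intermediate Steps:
L(v) = -3*v
s = -81 (s = (-3*√(5 - 4))*(6 + 21) = -3*√1*27 = -3*1*27 = -3*27 = -81)
E = -360 (E = 60*(-6) = -360)
E - s = -360 - 1*(-81) = -360 + 81 = -279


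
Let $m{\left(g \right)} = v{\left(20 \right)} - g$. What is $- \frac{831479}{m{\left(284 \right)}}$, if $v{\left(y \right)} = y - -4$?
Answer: $\frac{831479}{260} \approx 3198.0$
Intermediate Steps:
$v{\left(y \right)} = 4 + y$ ($v{\left(y \right)} = y + 4 = 4 + y$)
$m{\left(g \right)} = 24 - g$ ($m{\left(g \right)} = \left(4 + 20\right) - g = 24 - g$)
$- \frac{831479}{m{\left(284 \right)}} = - \frac{831479}{24 - 284} = - \frac{831479}{-260} = \left(-831479\right) \left(- \frac{1}{260}\right) = \frac{831479}{260}$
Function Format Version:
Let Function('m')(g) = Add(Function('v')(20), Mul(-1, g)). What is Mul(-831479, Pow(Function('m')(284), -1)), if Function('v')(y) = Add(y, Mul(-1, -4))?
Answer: Rational(831479, 260) ≈ 3198.0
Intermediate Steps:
Function('v')(y) = Add(4, y) (Function('v')(y) = Add(y, 4) = Add(4, y))
Function('m')(g) = Add(24, Mul(-1, g)) (Function('m')(g) = Add(Add(4, 20), Mul(-1, g)) = Add(24, Mul(-1, g)))
Mul(-831479, Pow(Function('m')(284), -1)) = Mul(-831479, Pow(Add(24, Mul(-1, 284)), -1)) = Mul(-831479, Pow(Add(24, -284), -1)) = Mul(-831479, Pow(-260, -1)) = Mul(-831479, Rational(-1, 260)) = Rational(831479, 260)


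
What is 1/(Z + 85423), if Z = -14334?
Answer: 1/71089 ≈ 1.4067e-5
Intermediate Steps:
1/(Z + 85423) = 1/(-14334 + 85423) = 1/71089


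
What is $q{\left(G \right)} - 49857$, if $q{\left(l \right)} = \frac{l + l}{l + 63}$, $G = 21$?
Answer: $- \frac{99713}{2} \approx -49857.0$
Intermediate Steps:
$q{\left(l \right)} = \frac{2 l}{63 + l}$
$q{\left(G \right)} - 49857 = 2 \cdot 21 \frac{1}{63 + 21} - 49857 = 2 \cdot 21 \cdot \frac{1}{84} - 49857 = \frac{1}{2} - 49857 = - \frac{99713}{2}$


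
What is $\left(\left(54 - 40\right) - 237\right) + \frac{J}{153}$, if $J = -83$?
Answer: $- \frac{34202}{153} \approx -223.54$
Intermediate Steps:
$\left(\left(54 - 40\right) - 237\right) + \frac{J}{153} = \left(\left(54 - 40\right) - 237\right) - \frac{83}{153} = \left(14 - 237\right) - \frac{83}{153} = -223 - \frac{83}{153} = - \frac{34202}{153}$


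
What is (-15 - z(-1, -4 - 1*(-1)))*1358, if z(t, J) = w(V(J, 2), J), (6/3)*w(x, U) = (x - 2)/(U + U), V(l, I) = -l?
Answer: -121541/6 ≈ -20257.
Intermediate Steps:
w(x, U) = (-2 + x)/(4*U) (w(x, U) = ((x - 2)/(U + U))/2 = ((-2 + x)/((2*U)))/2 = ((-2 + x)*(1/(2*U)))/2 = ((-2 + x)/(2*U))/2 = (-2 + x)/(4*U))
z(t, J) = (-2 - J)/(4*J)
(-15 - z(-1, -4 - 1*(-1)))*1358 = (-15 - (-2 - (-4 - 1*(-1)))/(4*(-4 - 1*(-1))))*1358 = (-15 - (-2 - (-4 + 1))/(4*(-4 + 1)))*1358 = (-15 - (-2 - 1*(-3))/(4*(-3)))*1358 = (-15 - (-1)*(-2 + 3)/(4*3))*1358 = (-15 - (-1)/(4*3))*1358 = (-15 - 1*(-1/12))*1358 = (-15 + 1/12)*1358 = -179/12*1358 = -121541/6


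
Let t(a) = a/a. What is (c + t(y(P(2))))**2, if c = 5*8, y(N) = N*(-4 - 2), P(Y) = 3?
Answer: 1681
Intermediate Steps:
y(N) = -6*N (y(N) = N*(-6) = -6*N)
t(a) = 1
c = 40
(c + t(y(P(2))))**2 = (40 + 1)**2 = 41**2 = 1681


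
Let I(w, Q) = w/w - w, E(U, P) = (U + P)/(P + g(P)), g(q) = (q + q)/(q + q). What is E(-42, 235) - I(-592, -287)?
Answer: -139755/236 ≈ -592.18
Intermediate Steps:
g(q) = 1 (g(q) = (2*q)/((2*q)) = (2*q)*(1/(2*q)) = 1)
E(U, P) = (P + U)/(1 + P) (E(U, P) = (U + P)/(P + 1) = (P + U)/(1 + P))
I(w, Q) = 1 - w
E(-42, 235) - I(-592, -287) = (235 - 42)/(1 + 235) - (1 - 1*(-592)) = 193/236 - (1 + 592) = (1/236)*193 - 1*593 = 193/236 - 593 = -139755/236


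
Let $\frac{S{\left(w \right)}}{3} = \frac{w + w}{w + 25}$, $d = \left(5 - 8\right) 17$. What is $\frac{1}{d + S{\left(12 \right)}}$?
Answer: $- \frac{37}{1815} \approx -0.020386$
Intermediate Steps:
$d = -51$ ($d = \left(-3\right) 17 = -51$)
$S{\left(w \right)} = \frac{6 w}{25 + w}$ ($S{\left(w \right)} = 3 \frac{w + w}{w + 25} = 3 \frac{2 w}{25 + w} = \frac{6 w}{25 + w}$)
$\frac{1}{d + S{\left(12 \right)}} = \frac{1}{-51 + 6 \cdot 12 \frac{1}{25 + 12}} = \frac{1}{-51 + 6 \cdot 12 \cdot \frac{1}{37}} = \frac{1}{-51 + \frac{72}{37}} = \frac{1}{- \frac{1815}{37}} = - \frac{37}{1815}$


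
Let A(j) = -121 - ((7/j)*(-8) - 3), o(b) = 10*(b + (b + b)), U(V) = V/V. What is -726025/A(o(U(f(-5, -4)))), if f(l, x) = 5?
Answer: 10890375/1742 ≈ 6251.6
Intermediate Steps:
U(V) = 1
o(b) = 30*b (o(b) = 10*(b + 2*b) = 10*(3*b) = 30*b)
A(j) = -118 + 56/j (A(j) = -121 - (-56/j - 3) = -121 - (-3 - 56/j) = -121 + (3 + 56/j) = -118 + 56/j)
-726025/A(o(U(f(-5, -4)))) = -726025/(-118 + 56/((30*1))) = -726025/(-118 + 56/30) = -726025/(-118 + 56*(1/30)) = -726025/(-118 + 28/15) = -726025/(-1742/15) = -726025*(-15/1742) = 10890375/1742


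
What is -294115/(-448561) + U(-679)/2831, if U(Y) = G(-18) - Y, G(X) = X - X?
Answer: 1137212484/1269876191 ≈ 0.89553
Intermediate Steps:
G(X) = 0
U(Y) = -Y (U(Y) = 0 - Y = -Y)
-294115/(-448561) + U(-679)/2831 = -294115/(-448561) - 1*(-679)/2831 = -294115*(-1/448561) + 679*(1/2831) = 294115/448561 + 679/2831 = 1137212484/1269876191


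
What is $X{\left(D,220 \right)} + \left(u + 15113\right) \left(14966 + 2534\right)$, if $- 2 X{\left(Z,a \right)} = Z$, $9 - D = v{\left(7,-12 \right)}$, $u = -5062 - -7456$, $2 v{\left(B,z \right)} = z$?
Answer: $\frac{612744985}{2} \approx 3.0637 \cdot 10^{8}$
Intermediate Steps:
$v{\left(B,z \right)} = \frac{z}{2}$
$u = 2394$ ($u = -5062 + 7456 = 2394$)
$D = 15$ ($D = 9 - \frac{1}{2} \left(-12\right) = 9 - -6 = 9 + 6 = 15$)
$X{\left(Z,a \right)} = - \frac{Z}{2}$
$X{\left(D,220 \right)} + \left(u + 15113\right) \left(14966 + 2534\right) = \left(- \frac{1}{2}\right) 15 + \left(2394 + 15113\right) \left(14966 + 2534\right) = - \frac{15}{2} + 17507 \cdot 17500 = - \frac{15}{2} + 306372500 = \frac{612744985}{2}$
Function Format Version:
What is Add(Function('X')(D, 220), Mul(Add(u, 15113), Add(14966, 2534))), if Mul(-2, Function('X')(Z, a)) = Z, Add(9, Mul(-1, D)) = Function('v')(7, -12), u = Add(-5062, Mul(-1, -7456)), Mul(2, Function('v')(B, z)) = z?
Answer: Rational(612744985, 2) ≈ 3.0637e+8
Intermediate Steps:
Function('v')(B, z) = Mul(Rational(1, 2), z)
u = 2394 (u = Add(-5062, 7456) = 2394)
D = 15 (D = Add(9, Mul(-1, Mul(Rational(1, 2), -12))) = Add(9, Mul(-1, -6)) = Add(9, 6) = 15)
Function('X')(Z, a) = Mul(Rational(-1, 2), Z)
Add(Function('X')(D, 220), Mul(Add(u, 15113), Add(14966, 2534))) = Add(Mul(Rational(-1, 2), 15), Mul(Add(2394, 15113), Add(14966, 2534))) = Add(Rational(-15, 2), Mul(17507, 17500)) = Add(Rational(-15, 2), 306372500) = Rational(612744985, 2)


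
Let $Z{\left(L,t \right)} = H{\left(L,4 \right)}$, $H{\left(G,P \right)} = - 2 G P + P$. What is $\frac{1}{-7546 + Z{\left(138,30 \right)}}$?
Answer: $- \frac{1}{8646} \approx -0.00011566$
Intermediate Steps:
$H{\left(G,P \right)} = P - 2 G P$ ($H{\left(G,P \right)} = - 2 G P + P = P - 2 G P$)
$Z{\left(L,t \right)} = 4 - 8 L$ ($Z{\left(L,t \right)} = 4 \left(1 - 2 L\right) = 4 - 8 L$)
$\frac{1}{-7546 + Z{\left(138,30 \right)}} = \frac{1}{-7546 + \left(4 - 1104\right)} = \frac{1}{-7546 - 1100} = \frac{1}{-8646} = - \frac{1}{8646}$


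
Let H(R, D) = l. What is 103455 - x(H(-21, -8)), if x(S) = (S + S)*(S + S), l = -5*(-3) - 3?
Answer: 102879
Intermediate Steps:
l = 12 (l = 15 - 3 = 12)
H(R, D) = 12
x(S) = 4*S² (x(S) = (2*S)*(2*S) = 4*S²)
103455 - x(H(-21, -8)) = 103455 - 4*12² = 103455 - 4*144 = 103455 - 1*576 = 103455 - 576 = 102879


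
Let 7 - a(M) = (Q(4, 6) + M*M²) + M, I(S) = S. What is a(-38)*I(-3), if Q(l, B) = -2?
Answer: -164757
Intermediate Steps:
a(M) = 9 - M - M³ (a(M) = 7 - ((-2 + M*M²) + M) = 7 - ((-2 + M³) + M) = 7 - (-2 + M + M³) = 7 + (2 - M - M³) = 9 - M - M³)
a(-38)*I(-3) = (9 - 1*(-38) - 1*(-38)³)*(-3) = (9 + 38 - 1*(-54872))*(-3) = (9 + 38 + 54872)*(-3) = 54919*(-3) = -164757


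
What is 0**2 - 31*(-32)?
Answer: 992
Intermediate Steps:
0**2 - 31*(-32) = 0 + 992 = 992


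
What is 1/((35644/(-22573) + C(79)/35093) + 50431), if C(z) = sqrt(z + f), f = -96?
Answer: 31644886136964613787763/1595833283769520544023692482 - 17881298765597*I*sqrt(17)/1595833283769520544023692482 ≈ 1.983e-5 - 4.6199e-14*I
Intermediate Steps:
C(z) = sqrt(-96 + z) (C(z) = sqrt(z - 96) = sqrt(-96 + z))
1/((35644/(-22573) + C(79)/35093) + 50431) = 1/((35644/(-22573) + sqrt(-96 + 79)/35093) + 50431) = 1/((35644*(-1/22573) + sqrt(-17)*(1/35093)) + 50431) = 1/((-35644/22573 + (I*sqrt(17))*(1/35093)) + 50431) = 1/((-35644/22573 + I*sqrt(17)/35093) + 50431) = 1/(1138343319/22573 + I*sqrt(17)/35093)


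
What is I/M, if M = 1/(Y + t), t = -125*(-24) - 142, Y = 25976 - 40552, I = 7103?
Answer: -83232954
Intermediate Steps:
Y = -14576
t = 2858 (t = 3000 - 142 = 2858)
M = -1/11718 (M = 1/(-14576 + 2858) = 1/(-11718) = -1/11718 ≈ -8.5339e-5)
I/M = 7103/(-1/11718) = 7103*(-11718) = -83232954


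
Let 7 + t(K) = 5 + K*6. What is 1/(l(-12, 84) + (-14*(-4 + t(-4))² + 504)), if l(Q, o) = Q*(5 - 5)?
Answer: -1/12096 ≈ -8.2672e-5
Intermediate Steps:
l(Q, o) = 0 (l(Q, o) = Q*0 = 0)
t(K) = -2 + 6*K (t(K) = -7 + (5 + K*6) = -7 + (5 + 6*K) = -2 + 6*K)
1/(l(-12, 84) + (-14*(-4 + t(-4))² + 504)) = 1/(0 + (-14*(-4 + (-2 + 6*(-4)))² + 504)) = 1/(0 + (-14*(-4 + (-2 - 24))² + 504)) = 1/(0 + (-14*(-4 - 26)² + 504)) = 1/(0 + (-14*(-30)² + 504)) = 1/(0 + (-14*900 + 504)) = 1/(0 + (-12600 + 504)) = 1/(0 - 12096) = 1/(-12096) = -1/12096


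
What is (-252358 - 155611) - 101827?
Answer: -509796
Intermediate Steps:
(-252358 - 155611) - 101827 = -407969 - 101827 = -509796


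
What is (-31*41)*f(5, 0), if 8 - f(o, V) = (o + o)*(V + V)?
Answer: -10168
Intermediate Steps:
f(o, V) = 8 - 4*V*o (f(o, V) = 8 - (o + o)*(V + V) = 8 - 2*o*2*V = 8 - 4*V*o)
(-31*41)*f(5, 0) = (-31*41)*(8 - 4*0*5) = -1271*(8 + 0) = -1271*8 = -10168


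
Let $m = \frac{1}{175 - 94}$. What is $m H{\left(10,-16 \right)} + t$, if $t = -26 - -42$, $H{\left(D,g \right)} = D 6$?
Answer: $\frac{452}{27} \approx 16.741$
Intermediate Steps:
$H{\left(D,g \right)} = 6 D$
$m = \frac{1}{81}$ ($m = \frac{1}{175 - 94} = \frac{1}{81} \approx 0.012346$)
$t = 16$ ($t = -26 + 42 = 16$)
$m H{\left(10,-16 \right)} + t = \frac{6 \cdot 10}{81} + 16 = \frac{1}{81} \cdot 60 + 16 = \frac{20}{27} + 16 = \frac{452}{27}$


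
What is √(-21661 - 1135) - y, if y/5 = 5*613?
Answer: -15325 + 2*I*√5699 ≈ -15325.0 + 150.98*I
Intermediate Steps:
y = 15325 (y = 5*(5*613) = 5*3065 = 15325)
√(-21661 - 1135) - y = √(-21661 - 1135) - 1*15325 = √(-22796) - 15325 = 2*I*√5699 - 15325 = -15325 + 2*I*√5699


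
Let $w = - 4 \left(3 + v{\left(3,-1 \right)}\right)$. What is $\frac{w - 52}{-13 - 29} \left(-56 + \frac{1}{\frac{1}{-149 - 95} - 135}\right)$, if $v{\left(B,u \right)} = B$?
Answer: $- \frac{23369240}{230587} \approx -101.35$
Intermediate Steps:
$w = -24$ ($w = - 4 \left(3 + 3\right) = \left(-4\right) 6 = -24$)
$\frac{w - 52}{-13 - 29} \left(-56 + \frac{1}{\frac{1}{-149 - 95} - 135}\right) = \frac{-24 - 52}{-13 - 29} \left(-56 + \frac{1}{\frac{1}{-149 - 95} - 135}\right) = - \frac{76}{-42} \left(-56 + \frac{1}{\frac{1}{-244} - 135}\right) = \left(-76\right) \left(- \frac{1}{42}\right) \left(-56 + \frac{1}{- \frac{1}{244} - 135}\right) = \frac{38 \left(-56 + \frac{1}{- \frac{32941}{244}}\right)}{21} = \frac{38 \left(-56 - \frac{244}{32941}\right)}{21} = \frac{38}{21} \left(- \frac{1844940}{32941}\right) = - \frac{23369240}{230587}$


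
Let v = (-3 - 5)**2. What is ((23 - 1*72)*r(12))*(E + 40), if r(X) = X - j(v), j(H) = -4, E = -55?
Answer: 11760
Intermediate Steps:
v = 64 (v = (-8)**2 = 64)
r(X) = 4 + X (r(X) = X - 1*(-4) = X + 4 = 4 + X)
((23 - 1*72)*r(12))*(E + 40) = ((23 - 1*72)*(4 + 12))*(-55 + 40) = ((23 - 72)*16)*(-15) = -49*16*(-15) = -784*(-15) = 11760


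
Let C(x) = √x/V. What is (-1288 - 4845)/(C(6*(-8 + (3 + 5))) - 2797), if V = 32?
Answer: 6133/2797 ≈ 2.1927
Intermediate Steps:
C(x) = √x/32
(-1288 - 4845)/(C(6*(-8 + (3 + 5))) - 2797) = (-1288 - 4845)/(√(6*(-8 + (3 + 5)))/32 - 2797) = -6133/(√(6*(-8 + 8))/32 - 2797) = -6133/(√(6*0)/32 - 2797) = -6133/(√0/32 - 2797) = -6133/((1/32)*0 - 2797) = -6133/(0 - 2797) = -6133/(-2797) = -6133*(-1/2797) = 6133/2797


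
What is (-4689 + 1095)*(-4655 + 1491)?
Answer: 11371416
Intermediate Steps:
(-4689 + 1095)*(-4655 + 1491) = -3594*(-3164) = 11371416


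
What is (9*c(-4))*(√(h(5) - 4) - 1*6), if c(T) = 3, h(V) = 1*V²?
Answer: -162 + 27*√21 ≈ -38.270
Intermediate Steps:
h(V) = V²
(9*c(-4))*(√(h(5) - 4) - 1*6) = (9*3)*(√(5² - 4) - 1*6) = 27*(√(25 - 4) - 6) = 27*(√21 - 6) = 27*(-6 + √21) = -162 + 27*√21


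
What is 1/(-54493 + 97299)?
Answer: 1/42806 ≈ 2.3361e-5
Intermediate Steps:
1/(-54493 + 97299) = 1/42806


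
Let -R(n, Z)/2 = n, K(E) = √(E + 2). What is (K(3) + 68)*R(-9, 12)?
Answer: 1224 + 18*√5 ≈ 1264.3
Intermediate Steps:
K(E) = √(2 + E)
R(n, Z) = -2*n
(K(3) + 68)*R(-9, 12) = (√(2 + 3) + 68)*(-2*(-9)) = (√5 + 68)*18 = (68 + √5)*18 = 1224 + 18*√5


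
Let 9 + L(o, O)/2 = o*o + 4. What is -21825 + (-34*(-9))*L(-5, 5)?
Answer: -9585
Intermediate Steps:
L(o, O) = -10 + 2*o² (L(o, O) = -18 + 2*(o*o + 4) = -18 + 2*(o² + 4) = -18 + 2*(4 + o²) = -18 + (8 + 2*o²) = -10 + 2*o²)
-21825 + (-34*(-9))*L(-5, 5) = -21825 + (-34*(-9))*(-10 + 2*(-5)²) = -21825 + 306*(-10 + 2*25) = -21825 + 306*(-10 + 50) = -21825 + 306*40 = -21825 + 12240 = -9585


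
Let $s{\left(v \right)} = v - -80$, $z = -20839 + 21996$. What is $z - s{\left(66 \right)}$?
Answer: $1011$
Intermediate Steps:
$z = 1157$
$s{\left(v \right)} = 80 + v$ ($s{\left(v \right)} = v + 80 = 80 + v$)
$z - s{\left(66 \right)} = 1157 - \left(80 + 66\right) = 1157 - 146 = 1011$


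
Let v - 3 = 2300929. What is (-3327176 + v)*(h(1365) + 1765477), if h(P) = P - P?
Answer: -1811810178388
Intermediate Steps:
h(P) = 0
v = 2300932 (v = 3 + 2300929 = 2300932)
(-3327176 + v)*(h(1365) + 1765477) = (-3327176 + 2300932)*(0 + 1765477) = -1026244*1765477 = -1811810178388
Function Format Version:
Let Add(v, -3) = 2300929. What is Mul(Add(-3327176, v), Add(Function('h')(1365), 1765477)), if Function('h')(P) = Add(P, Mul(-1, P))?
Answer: -1811810178388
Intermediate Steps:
Function('h')(P) = 0
v = 2300932 (v = Add(3, 2300929) = 2300932)
Mul(Add(-3327176, v), Add(Function('h')(1365), 1765477)) = Mul(Add(-3327176, 2300932), Add(0, 1765477)) = Mul(-1026244, 1765477) = -1811810178388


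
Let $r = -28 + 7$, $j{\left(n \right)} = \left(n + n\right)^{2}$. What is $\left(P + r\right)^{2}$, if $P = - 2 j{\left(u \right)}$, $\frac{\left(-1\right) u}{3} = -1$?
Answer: $8649$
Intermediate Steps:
$u = 3$ ($u = \left(-3\right) \left(-1\right) = 3$)
$j{\left(n \right)} = 4 n^{2}$ ($j{\left(n \right)} = \left(2 n\right)^{2} = 4 n^{2}$)
$P = -72$ ($P = - 2 \cdot 4 \cdot 3^{2} = - 2 \cdot 4 \cdot 9 = \left(-2\right) 36 = -72$)
$r = -21$
$\left(P + r\right)^{2} = \left(-72 - 21\right)^{2} = \left(-93\right)^{2} = 8649$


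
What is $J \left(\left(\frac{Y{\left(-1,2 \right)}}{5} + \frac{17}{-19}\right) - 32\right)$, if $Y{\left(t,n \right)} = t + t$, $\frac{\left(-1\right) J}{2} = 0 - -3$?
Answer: $\frac{18978}{95} \approx 199.77$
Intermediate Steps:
$J = -6$ ($J = - 2 \left(0 - -3\right) = - 2 \left(0 + 3\right) = \left(-2\right) 3 = -6$)
$Y{\left(t,n \right)} = 2 t$
$J \left(\left(\frac{Y{\left(-1,2 \right)}}{5} + \frac{17}{-19}\right) - 32\right) = - 6 \left(\left(\frac{2 \left(-1\right)}{5} + \frac{17}{-19}\right) - 32\right) = - 6 \left(\left(\left(-2\right) \frac{1}{5} + 17 \left(- \frac{1}{19}\right)\right) - 32\right) = - 6 \left(\left(- \frac{2}{5} - \frac{17}{19}\right) - 32\right) = - 6 \left(- \frac{123}{95} - 32\right) = \left(-6\right) \left(- \frac{3163}{95}\right) = \frac{18978}{95}$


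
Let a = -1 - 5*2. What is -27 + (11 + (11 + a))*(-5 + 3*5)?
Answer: 83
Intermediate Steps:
a = -11 (a = -1 - 10 = -11)
-27 + (11 + (11 + a))*(-5 + 3*5) = -27 + (11 + (11 - 11))*(-5 + 3*5) = -27 + (11 + 0)*(-5 + 15) = -27 + 11*10 = -27 + 110 = 83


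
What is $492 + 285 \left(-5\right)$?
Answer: $-933$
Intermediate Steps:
$492 + 285 \left(-5\right) = 492 - 1425 = -933$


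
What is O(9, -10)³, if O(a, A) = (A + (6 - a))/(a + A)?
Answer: 2197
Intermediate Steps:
O(a, A) = (6 + A - a)/(A + a)
O(9, -10)³ = ((6 - 10 - 1*9)/(-10 + 9))³ = ((6 - 10 - 9)/(-1))³ = (-1*(-13))³ = 13³ = 2197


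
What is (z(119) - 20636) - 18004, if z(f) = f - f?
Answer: -38640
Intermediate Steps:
z(f) = 0
(z(119) - 20636) - 18004 = (0 - 20636) - 18004 = -20636 - 18004 = -38640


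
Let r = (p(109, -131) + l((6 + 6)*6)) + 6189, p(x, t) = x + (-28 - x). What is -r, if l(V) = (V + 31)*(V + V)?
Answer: -20993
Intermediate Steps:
l(V) = 2*V*(31 + V) (l(V) = (31 + V)*(2*V) = 2*V*(31 + V))
p(x, t) = -28
r = 20993 (r = (-28 + 2*((6 + 6)*6)*(31 + (6 + 6)*6)) + 6189 = (-28 + 2*(12*6)*(31 + 12*6)) + 6189 = (-28 + 2*72*(31 + 72)) + 6189 = (-28 + 2*72*103) + 6189 = (-28 + 14832) + 6189 = 14804 + 6189 = 20993)
-r = -1*20993 = -20993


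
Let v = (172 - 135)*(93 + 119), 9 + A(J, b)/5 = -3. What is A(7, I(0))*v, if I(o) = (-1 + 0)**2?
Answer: -470640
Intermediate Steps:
I(o) = 1 (I(o) = (-1)**2 = 1)
A(J, b) = -60 (A(J, b) = -45 + 5*(-3) = -45 - 15 = -60)
v = 7844 (v = 37*212 = 7844)
A(7, I(0))*v = -60*7844 = -470640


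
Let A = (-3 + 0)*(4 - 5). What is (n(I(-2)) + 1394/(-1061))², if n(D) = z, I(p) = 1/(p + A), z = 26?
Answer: 686020864/1125721 ≈ 609.41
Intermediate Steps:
A = 3 (A = -3*(-1) = 3)
I(p) = 1/(3 + p) (I(p) = 1/(p + 3) = 1/(3 + p))
n(D) = 26
(n(I(-2)) + 1394/(-1061))² = (26 + 1394/(-1061))² = (26 + 1394*(-1/1061))² = (26 - 1394/1061)² = (26192/1061)² = 686020864/1125721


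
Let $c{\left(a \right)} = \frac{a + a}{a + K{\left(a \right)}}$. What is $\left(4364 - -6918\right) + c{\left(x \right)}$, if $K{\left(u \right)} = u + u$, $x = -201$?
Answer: $\frac{33848}{3} \approx 11283.0$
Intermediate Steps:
$K{\left(u \right)} = 2 u$
$c{\left(a \right)} = \frac{2}{3}$ ($c{\left(a \right)} = \frac{a + a}{a + 2 a} = \frac{2 a}{3 a} = 2 a \frac{1}{3 a} = \frac{2}{3}$)
$\left(4364 - -6918\right) + c{\left(x \right)} = \left(4364 - -6918\right) + \frac{2}{3} = \left(4364 + 6918\right) + \frac{2}{3} = 11282 + \frac{2}{3} = \frac{33848}{3}$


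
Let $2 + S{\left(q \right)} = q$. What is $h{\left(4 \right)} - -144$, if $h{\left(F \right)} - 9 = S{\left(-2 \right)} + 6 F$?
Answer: $173$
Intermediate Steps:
$S{\left(q \right)} = -2 + q$
$h{\left(F \right)} = 5 + 6 F$ ($h{\left(F \right)} = 9 + \left(\left(-2 - 2\right) + 6 F\right) = 9 + \left(-4 + 6 F\right) = 5 + 6 F$)
$h{\left(4 \right)} - -144 = \left(5 + 6 \cdot 4\right) - -144 = \left(5 + 24\right) + 144 = 29 + 144 = 173$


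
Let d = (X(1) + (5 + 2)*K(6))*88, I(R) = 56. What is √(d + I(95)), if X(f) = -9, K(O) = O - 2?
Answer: 24*√3 ≈ 41.569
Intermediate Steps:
K(O) = -2 + O
d = 1672 (d = (-9 + (5 + 2)*(-2 + 6))*88 = (-9 + 7*4)*88 = (-9 + 28)*88 = 19*88 = 1672)
√(d + I(95)) = √(1672 + 56) = √1728 = 24*√3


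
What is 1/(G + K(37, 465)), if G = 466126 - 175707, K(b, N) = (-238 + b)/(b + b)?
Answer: 74/21490805 ≈ 3.4433e-6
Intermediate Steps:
K(b, N) = (-238 + b)/(2*b) (K(b, N) = (-238 + b)/((2*b)) = (-238 + b)*(1/(2*b)) = (-238 + b)/(2*b))
G = 290419
1/(G + K(37, 465)) = 1/(290419 + (1/2)*(-238 + 37)/37) = 1/(290419 + (1/2)*(1/37)*(-201)) = 1/(290419 - 201/74) = 1/(21490805/74) = 74/21490805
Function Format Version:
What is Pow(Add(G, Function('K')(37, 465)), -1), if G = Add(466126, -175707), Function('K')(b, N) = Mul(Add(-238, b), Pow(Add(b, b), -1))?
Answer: Rational(74, 21490805) ≈ 3.4433e-6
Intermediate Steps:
Function('K')(b, N) = Mul(Rational(1, 2), Pow(b, -1), Add(-238, b)) (Function('K')(b, N) = Mul(Add(-238, b), Pow(Mul(2, b), -1)) = Mul(Add(-238, b), Mul(Rational(1, 2), Pow(b, -1))) = Mul(Rational(1, 2), Pow(b, -1), Add(-238, b)))
G = 290419
Pow(Add(G, Function('K')(37, 465)), -1) = Pow(Add(290419, Mul(Rational(1, 2), Pow(37, -1), Add(-238, 37))), -1) = Pow(Add(290419, Mul(Rational(1, 2), Rational(1, 37), -201)), -1) = Pow(Add(290419, Rational(-201, 74)), -1) = Pow(Rational(21490805, 74), -1) = Rational(74, 21490805)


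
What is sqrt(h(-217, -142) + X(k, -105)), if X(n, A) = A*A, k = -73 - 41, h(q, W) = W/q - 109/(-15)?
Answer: sqrt(116894074290)/3255 ≈ 105.04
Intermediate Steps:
h(q, W) = 109/15 + W/q (h(q, W) = W/q - 109*(-1/15) = W/q + 109/15 = 109/15 + W/q)
k = -114
X(n, A) = A**2
sqrt(h(-217, -142) + X(k, -105)) = sqrt((109/15 - 142/(-217)) + (-105)**2) = sqrt((109/15 - 142*(-1/217)) + 11025) = sqrt((109/15 + 142/217) + 11025) = sqrt(25783/3255 + 11025) = sqrt(35912158/3255) = sqrt(116894074290)/3255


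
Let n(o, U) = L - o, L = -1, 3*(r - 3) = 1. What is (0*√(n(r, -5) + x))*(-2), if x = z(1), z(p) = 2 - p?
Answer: 0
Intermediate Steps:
r = 10/3 (r = 3 + (⅓)*1 = 3 + ⅓ = 10/3 ≈ 3.3333)
n(o, U) = -1 - o
x = 1 (x = 2 - 1*1 = 2 - 1 = 1)
(0*√(n(r, -5) + x))*(-2) = (0*√((-1 - 1*10/3) + 1))*(-2) = (0*√((-1 - 10/3) + 1))*(-2) = (0*√(-13/3 + 1))*(-2) = (0*√(-10/3))*(-2) = (0*(I*√30/3))*(-2) = 0*(-2) = 0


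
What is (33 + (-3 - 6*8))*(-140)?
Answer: 2520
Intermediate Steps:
(33 + (-3 - 6*8))*(-140) = (33 + (-3 - 48))*(-140) = (33 - 51)*(-140) = -18*(-140) = 2520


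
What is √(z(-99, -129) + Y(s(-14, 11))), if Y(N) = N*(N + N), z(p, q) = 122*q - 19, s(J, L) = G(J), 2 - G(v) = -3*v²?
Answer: √680443 ≈ 824.89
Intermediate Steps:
G(v) = 2 + 3*v² (G(v) = 2 - (-3)*v² = 2 + 3*v²)
s(J, L) = 2 + 3*J²
z(p, q) = -19 + 122*q
Y(N) = 2*N² (Y(N) = N*(2*N) = 2*N²)
√(z(-99, -129) + Y(s(-14, 11))) = √((-19 + 122*(-129)) + 2*(2 + 3*(-14)²)²) = √((-19 - 15738) + 2*(2 + 3*196)²) = √(-15757 + 2*(2 + 588)²) = √(-15757 + 2*590²) = √(-15757 + 2*348100) = √(-15757 + 696200) = √680443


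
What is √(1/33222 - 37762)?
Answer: I*√850570772514/4746 ≈ 194.32*I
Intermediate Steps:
√(1/33222 - 37762) = √(-1254529163/33222) = I*√850570772514/4746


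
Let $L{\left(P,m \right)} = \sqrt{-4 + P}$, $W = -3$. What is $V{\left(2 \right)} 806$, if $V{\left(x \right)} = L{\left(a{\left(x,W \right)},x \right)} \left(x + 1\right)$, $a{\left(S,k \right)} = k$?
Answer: $2418 i \sqrt{7} \approx 6397.4 i$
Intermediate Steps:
$V{\left(x \right)} = i \sqrt{7} \left(1 + x\right)$ ($V{\left(x \right)} = \sqrt{-4 - 3} \left(x + 1\right) = \sqrt{-7} \left(1 + x\right) = i \sqrt{7} \left(1 + x\right)$)
$V{\left(2 \right)} 806 = i \sqrt{7} \left(1 + 2\right) 806 = i \sqrt{7} \cdot 3 \cdot 806 = 3 i \sqrt{7} \cdot 806 = 2418 i \sqrt{7}$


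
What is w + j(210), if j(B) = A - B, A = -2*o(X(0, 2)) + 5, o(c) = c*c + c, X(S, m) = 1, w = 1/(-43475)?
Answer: -9086276/43475 ≈ -209.00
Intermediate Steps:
w = -1/43475 ≈ -2.3002e-5
o(c) = c + c² (o(c) = c² + c = c + c²)
A = 1 (A = -2*(1 + 1) + 5 = -2*2 + 5 = -4 + 5 = 1)
j(B) = 1 - B
w + j(210) = -1/43475 + (1 - 1*210) = -1/43475 + (1 - 210) = -1/43475 - 209 = -9086276/43475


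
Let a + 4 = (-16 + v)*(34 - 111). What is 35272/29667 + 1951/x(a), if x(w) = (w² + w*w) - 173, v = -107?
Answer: 2107497837559/1772583521445 ≈ 1.1889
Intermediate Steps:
a = 9467 (a = -4 + (-16 - 107)*(34 - 111) = -4 - 123*(-77) = -4 + 9471 = 9467)
x(w) = -173 + 2*w² (x(w) = (w² + w²) - 173 = 2*w² - 173 = -173 + 2*w²)
35272/29667 + 1951/x(a) = 35272/29667 + 1951/(-173 + 2*9467²) = 35272*(1/29667) + 1951/(-173 + 2*89624089) = 35272/29667 + 1951/(-173 + 179248178) = 35272/29667 + 1951/179248005 = 2107497837559/1772583521445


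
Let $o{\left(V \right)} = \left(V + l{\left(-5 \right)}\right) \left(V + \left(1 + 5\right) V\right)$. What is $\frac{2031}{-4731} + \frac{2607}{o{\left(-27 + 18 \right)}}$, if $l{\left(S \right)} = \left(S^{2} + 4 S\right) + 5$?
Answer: $- \frac{1384630}{33117} \approx -41.81$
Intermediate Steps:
$l{\left(S \right)} = 5 + S^{2} + 4 S$
$o{\left(V \right)} = 7 V \left(10 + V\right)$ ($o{\left(V \right)} = \left(V + \left(5 + \left(-5\right)^{2} + 4 \left(-5\right)\right)\right) \left(V + \left(1 + 5\right) V\right) = \left(V + \left(5 + 25 - 20\right)\right) \left(V + 6 V\right) = \left(V + 10\right) 7 V = \left(10 + V\right) 7 V = 7 V \left(10 + V\right)$)
$\frac{2031}{-4731} + \frac{2607}{o{\left(-27 + 18 \right)}} = \frac{2031}{-4731} + \frac{2607}{7 \left(-27 + 18\right) \left(10 + \left(-27 + 18\right)\right)} = 2031 \left(- \frac{1}{4731}\right) + \frac{2607}{7 \left(-9\right) \left(10 - 9\right)} = - \frac{677}{1577} + \frac{2607}{7 \left(-9\right) 1} = - \frac{677}{1577} + \frac{2607}{-63} = - \frac{677}{1577} + 2607 \left(- \frac{1}{63}\right) = - \frac{677}{1577} - \frac{869}{21} = - \frac{1384630}{33117}$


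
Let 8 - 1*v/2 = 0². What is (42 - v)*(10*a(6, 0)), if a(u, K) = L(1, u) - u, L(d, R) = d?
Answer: -1300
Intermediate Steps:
v = 16 (v = 16 - 2*0² = 16 - 2*0 = 16 + 0 = 16)
a(u, K) = 1 - u
(42 - v)*(10*a(6, 0)) = (42 - 1*16)*(10*(1 - 1*6)) = (42 - 16)*(10*(1 - 6)) = 26*(10*(-5)) = 26*(-50) = -1300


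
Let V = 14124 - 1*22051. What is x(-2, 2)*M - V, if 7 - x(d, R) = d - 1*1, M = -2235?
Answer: -14423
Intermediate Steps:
x(d, R) = 8 - d (x(d, R) = 7 - (d - 1*1) = 7 - (d - 1) = 7 - (-1 + d) = 7 + (1 - d) = 8 - d)
V = -7927 (V = 14124 - 22051 = -7927)
x(-2, 2)*M - V = (8 - 1*(-2))*(-2235) - 1*(-7927) = (8 + 2)*(-2235) + 7927 = 10*(-2235) + 7927 = -22350 + 7927 = -14423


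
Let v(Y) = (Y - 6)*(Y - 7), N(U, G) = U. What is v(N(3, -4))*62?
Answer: 744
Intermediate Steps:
v(Y) = (-7 + Y)*(-6 + Y) (v(Y) = (-6 + Y)*(-7 + Y) = (-7 + Y)*(-6 + Y))
v(N(3, -4))*62 = (42 + 3**2 - 13*3)*62 = (42 + 9 - 39)*62 = 12*62 = 744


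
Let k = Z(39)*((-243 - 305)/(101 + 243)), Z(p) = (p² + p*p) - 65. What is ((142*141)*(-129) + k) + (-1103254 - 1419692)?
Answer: -439505273/86 ≈ -5.1105e+6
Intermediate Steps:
Z(p) = -65 + 2*p² (Z(p) = (p² + p²) - 65 = 2*p² - 65 = -65 + 2*p²)
k = -407849/86 (k = (-65 + 2*39²)*((-243 - 305)/(101 + 243)) = (-65 + 2*1521)*(-548/344) = (-65 + 3042)*(-548*1/344) = 2977*(-137/86) = -407849/86 ≈ -4742.4)
((142*141)*(-129) + k) + (-1103254 - 1419692) = ((142*141)*(-129) - 407849/86) + (-1103254 - 1419692) = (20022*(-129) - 407849/86) - 2522946 = (-2582838 - 407849/86) - 2522946 = -222531917/86 - 2522946 = -439505273/86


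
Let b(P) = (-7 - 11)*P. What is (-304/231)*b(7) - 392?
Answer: -2488/11 ≈ -226.18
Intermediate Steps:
b(P) = -18*P
(-304/231)*b(7) - 392 = (-304/231)*(-18*7) - 392 = -304*1/231*(-126) - 392 = -304/231*(-126) - 392 = 1824/11 - 392 = -2488/11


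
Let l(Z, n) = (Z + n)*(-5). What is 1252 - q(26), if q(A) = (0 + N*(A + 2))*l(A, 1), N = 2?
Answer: 8812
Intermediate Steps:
l(Z, n) = -5*Z - 5*n
q(A) = (-5 - 5*A)*(4 + 2*A) (q(A) = (0 + 2*(A + 2))*(-5*A - 5*1) = (0 + 2*(2 + A))*(-5*A - 5) = (0 + (4 + 2*A))*(-5 - 5*A) = (4 + 2*A)*(-5 - 5*A) = (-5 - 5*A)*(4 + 2*A))
1252 - q(26) = 1252 - (-10)*(1 + 26)*(2 + 26) = 1252 - (-10)*27*28 = 1252 - 1*(-7560) = 1252 + 7560 = 8812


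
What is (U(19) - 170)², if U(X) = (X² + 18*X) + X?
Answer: 304704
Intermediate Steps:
U(X) = X² + 19*X
(U(19) - 170)² = (19*(19 + 19) - 170)² = (19*38 - 170)² = (722 - 170)² = 552² = 304704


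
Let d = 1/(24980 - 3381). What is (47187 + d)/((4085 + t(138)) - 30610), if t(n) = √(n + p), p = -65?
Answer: -13517034085675/7598264173824 - 509596007*√73/7598264173824 ≈ -1.7795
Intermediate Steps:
t(n) = √(-65 + n) (t(n) = √(n - 65) = √(-65 + n))
d = 1/21599 ≈ 4.6298e-5
(47187 + d)/((4085 + t(138)) - 30610) = (47187 + 1/21599)/((4085 + √(-65 + 138)) - 30610) = 1019192014/(21599*((4085 + √73) - 30610)) = 1019192014/(21599*(-26525 + √73))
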